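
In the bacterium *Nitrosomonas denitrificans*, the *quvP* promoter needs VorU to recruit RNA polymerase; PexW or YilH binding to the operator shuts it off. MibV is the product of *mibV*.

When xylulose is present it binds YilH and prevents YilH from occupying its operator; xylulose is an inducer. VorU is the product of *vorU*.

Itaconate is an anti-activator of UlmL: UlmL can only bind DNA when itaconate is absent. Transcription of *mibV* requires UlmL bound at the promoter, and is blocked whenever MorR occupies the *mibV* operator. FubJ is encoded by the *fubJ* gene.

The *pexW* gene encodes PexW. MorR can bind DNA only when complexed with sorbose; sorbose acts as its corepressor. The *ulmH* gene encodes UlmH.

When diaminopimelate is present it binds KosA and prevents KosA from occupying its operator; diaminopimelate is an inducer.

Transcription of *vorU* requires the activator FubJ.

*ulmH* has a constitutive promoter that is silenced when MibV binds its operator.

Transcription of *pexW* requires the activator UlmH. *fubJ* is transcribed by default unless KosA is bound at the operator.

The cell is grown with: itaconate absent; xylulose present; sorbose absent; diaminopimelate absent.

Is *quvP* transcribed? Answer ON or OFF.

OFF

Diaminopimelate is absent, so KosA is active.
With repressor KosA bound, *fubJ* is not transcribed.
So FubJ is not produced.
Required activator FubJ is absent, so *vorU* is not transcribed.
So VorU is not produced.
Sorbose is absent, so MorR is inactive.
Itaconate is absent, so UlmL is active.
No repressor is bound and UlmL is active, so *mibV* is transcribed.
So MibV is produced and active.
With repressor MibV bound, *ulmH* is not transcribed.
So UlmH is not produced.
Required activator UlmH is absent, so *pexW* is not transcribed.
So PexW is not produced.
Xylulose is present, so YilH is inactive.
Required activator VorU is absent, so *quvP* is not transcribed.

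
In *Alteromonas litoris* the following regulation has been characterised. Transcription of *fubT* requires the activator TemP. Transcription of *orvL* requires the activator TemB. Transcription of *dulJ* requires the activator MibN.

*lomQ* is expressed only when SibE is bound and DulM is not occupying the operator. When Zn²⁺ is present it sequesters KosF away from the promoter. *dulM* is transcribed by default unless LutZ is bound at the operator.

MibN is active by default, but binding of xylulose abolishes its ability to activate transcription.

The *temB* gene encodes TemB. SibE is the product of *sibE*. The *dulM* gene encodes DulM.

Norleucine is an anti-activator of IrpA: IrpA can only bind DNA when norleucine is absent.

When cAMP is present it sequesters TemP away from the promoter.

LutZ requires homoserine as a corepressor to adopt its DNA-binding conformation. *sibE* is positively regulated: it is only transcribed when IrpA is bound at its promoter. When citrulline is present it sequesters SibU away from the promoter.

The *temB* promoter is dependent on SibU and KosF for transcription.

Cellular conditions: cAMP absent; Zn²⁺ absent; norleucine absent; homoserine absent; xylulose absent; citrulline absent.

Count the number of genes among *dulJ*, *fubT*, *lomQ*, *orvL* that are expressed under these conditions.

Xylulose is absent, so MibN is active.
No repressor is bound and MibN is active, so *dulJ* is transcribed.
→ *dulJ* is ON.
cAMP is absent, so TemP is active.
No repressor is bound and TemP is active, so *fubT* is transcribed.
→ *fubT* is ON.
Norleucine is absent, so IrpA is active.
No repressor is bound and IrpA is active, so *sibE* is transcribed.
So SibE is produced and active.
Homoserine is absent, so LutZ is inactive.
With no repressor bound, *dulM* is transcribed.
So DulM is produced and active.
With repressor DulM bound, *lomQ* is not transcribed.
→ *lomQ* is OFF.
Citrulline is absent, so SibU is active.
Zn²⁺ is absent, so KosF is active.
No repressor is bound and SibU and KosF are active, so *temB* is transcribed.
So TemB is produced and active.
No repressor is bound and TemB is active, so *orvL* is transcribed.
→ *orvL* is ON.
3 of the 4 genes are transcribed.

3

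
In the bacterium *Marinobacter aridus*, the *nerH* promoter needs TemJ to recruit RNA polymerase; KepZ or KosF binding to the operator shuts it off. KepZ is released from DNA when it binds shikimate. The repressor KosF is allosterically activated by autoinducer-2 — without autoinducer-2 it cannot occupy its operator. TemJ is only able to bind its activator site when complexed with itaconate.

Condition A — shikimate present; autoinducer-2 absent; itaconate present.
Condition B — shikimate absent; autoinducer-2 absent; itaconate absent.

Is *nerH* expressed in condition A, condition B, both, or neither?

Condition A:
Shikimate is present, so KepZ is inactive.
Autoinducer-2 is absent, so KosF is inactive.
Itaconate is present, so TemJ is active.
No repressor is bound and TemJ is active, so *nerH* is transcribed.
→ *nerH* is ON in A.
Condition B:
Shikimate is absent, so KepZ is active.
Autoinducer-2 is absent, so KosF is inactive.
Itaconate is absent, so TemJ is inactive.
With repressor KepZ bound, *nerH* is not transcribed.
→ *nerH* is OFF in B.

A only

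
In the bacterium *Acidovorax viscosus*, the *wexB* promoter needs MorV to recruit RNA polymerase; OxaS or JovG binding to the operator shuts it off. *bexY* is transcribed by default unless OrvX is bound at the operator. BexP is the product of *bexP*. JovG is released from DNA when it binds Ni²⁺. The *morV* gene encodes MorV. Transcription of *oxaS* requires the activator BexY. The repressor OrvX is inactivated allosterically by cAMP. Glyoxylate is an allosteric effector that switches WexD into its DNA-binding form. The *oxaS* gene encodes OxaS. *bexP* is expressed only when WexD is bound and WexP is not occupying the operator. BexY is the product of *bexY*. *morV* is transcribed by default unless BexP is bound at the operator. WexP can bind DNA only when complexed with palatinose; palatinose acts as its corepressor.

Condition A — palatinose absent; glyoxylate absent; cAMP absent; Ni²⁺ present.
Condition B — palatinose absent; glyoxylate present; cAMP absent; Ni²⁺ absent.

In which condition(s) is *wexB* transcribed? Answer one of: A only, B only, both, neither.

A only

Condition A:
Palatinose is absent, so WexP is inactive.
Glyoxylate is absent, so WexD is inactive.
Required activator WexD is absent, so *bexP* is not transcribed.
So BexP is not produced.
With no repressor bound, *morV* is transcribed.
So MorV is produced and active.
cAMP is absent, so OrvX is active.
With repressor OrvX bound, *bexY* is not transcribed.
So BexY is not produced.
Required activator BexY is absent, so *oxaS* is not transcribed.
So OxaS is not produced.
Ni²⁺ is present, so JovG is inactive.
No repressor is bound and MorV is active, so *wexB* is transcribed.
→ *wexB* is ON in A.
Condition B:
Palatinose is absent, so WexP is inactive.
Glyoxylate is present, so WexD is active.
No repressor is bound and WexD is active, so *bexP* is transcribed.
So BexP is produced and active.
With repressor BexP bound, *morV* is not transcribed.
So MorV is not produced.
cAMP is absent, so OrvX is active.
With repressor OrvX bound, *bexY* is not transcribed.
So BexY is not produced.
Required activator BexY is absent, so *oxaS* is not transcribed.
So OxaS is not produced.
Ni²⁺ is absent, so JovG is active.
With repressor JovG bound, *wexB* is not transcribed.
→ *wexB* is OFF in B.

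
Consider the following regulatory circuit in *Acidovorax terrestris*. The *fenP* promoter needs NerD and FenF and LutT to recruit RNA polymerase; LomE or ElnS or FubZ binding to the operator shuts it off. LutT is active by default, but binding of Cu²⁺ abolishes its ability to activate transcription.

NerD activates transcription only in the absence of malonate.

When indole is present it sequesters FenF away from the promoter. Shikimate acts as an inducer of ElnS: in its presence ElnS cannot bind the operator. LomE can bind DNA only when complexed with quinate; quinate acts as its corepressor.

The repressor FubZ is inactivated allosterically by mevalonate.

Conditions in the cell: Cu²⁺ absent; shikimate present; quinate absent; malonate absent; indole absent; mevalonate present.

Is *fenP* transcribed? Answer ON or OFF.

Malonate is absent, so NerD is active.
Quinate is absent, so LomE is inactive.
Shikimate is present, so ElnS is inactive.
Indole is absent, so FenF is active.
Cu²⁺ is absent, so LutT is active.
Mevalonate is present, so FubZ is inactive.
No repressor is bound and NerD and FenF and LutT are active, so *fenP* is transcribed.

ON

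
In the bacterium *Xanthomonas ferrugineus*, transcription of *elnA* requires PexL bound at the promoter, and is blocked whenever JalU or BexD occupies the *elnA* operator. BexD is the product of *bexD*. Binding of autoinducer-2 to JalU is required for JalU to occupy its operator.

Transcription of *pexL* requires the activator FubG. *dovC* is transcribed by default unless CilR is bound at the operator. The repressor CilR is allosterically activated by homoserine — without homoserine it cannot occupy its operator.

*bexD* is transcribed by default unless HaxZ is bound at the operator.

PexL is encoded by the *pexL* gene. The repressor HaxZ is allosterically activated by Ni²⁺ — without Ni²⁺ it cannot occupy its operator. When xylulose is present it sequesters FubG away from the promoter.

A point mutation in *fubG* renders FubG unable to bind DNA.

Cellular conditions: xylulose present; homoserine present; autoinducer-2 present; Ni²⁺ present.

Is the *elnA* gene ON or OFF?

OFF

FubG is non-functional in this strain, so it has no effect.
Required activator FubG is absent, so *pexL* is not transcribed.
So PexL is not produced.
Autoinducer-2 is present, so JalU is active.
Ni²⁺ is present, so HaxZ is active.
With repressor HaxZ bound, *bexD* is not transcribed.
So BexD is not produced.
With repressor JalU bound, *elnA* is not transcribed.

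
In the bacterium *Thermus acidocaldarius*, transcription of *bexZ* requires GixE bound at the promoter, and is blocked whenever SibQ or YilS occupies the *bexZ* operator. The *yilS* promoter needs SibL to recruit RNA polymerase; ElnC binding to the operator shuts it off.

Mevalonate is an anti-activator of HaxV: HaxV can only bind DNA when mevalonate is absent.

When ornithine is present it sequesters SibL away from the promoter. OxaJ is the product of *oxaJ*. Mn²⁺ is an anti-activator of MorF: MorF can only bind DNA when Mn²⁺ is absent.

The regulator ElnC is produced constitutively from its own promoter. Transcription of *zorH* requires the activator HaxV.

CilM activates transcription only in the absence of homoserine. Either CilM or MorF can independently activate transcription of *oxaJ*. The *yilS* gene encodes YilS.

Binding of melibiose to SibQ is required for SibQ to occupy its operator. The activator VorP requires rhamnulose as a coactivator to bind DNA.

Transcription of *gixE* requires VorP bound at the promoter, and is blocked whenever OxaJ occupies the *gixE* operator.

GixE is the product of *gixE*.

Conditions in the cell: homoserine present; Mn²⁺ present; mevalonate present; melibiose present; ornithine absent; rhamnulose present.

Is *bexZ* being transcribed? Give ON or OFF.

Melibiose is present, so SibQ is active.
Ornithine is absent, so SibL is active.
ElnC is produced constitutively and is active.
With repressor ElnC bound, *yilS* is not transcribed.
So YilS is not produced.
Homoserine is present, so CilM is inactive.
Mn²⁺ is present, so MorF is inactive.
No activator is available at the *oxaJ* promoter, so *oxaJ* is not transcribed.
So OxaJ is not produced.
Rhamnulose is present, so VorP is active.
No repressor is bound and VorP is active, so *gixE* is transcribed.
So GixE is produced and active.
With repressor SibQ bound, *bexZ* is not transcribed.

OFF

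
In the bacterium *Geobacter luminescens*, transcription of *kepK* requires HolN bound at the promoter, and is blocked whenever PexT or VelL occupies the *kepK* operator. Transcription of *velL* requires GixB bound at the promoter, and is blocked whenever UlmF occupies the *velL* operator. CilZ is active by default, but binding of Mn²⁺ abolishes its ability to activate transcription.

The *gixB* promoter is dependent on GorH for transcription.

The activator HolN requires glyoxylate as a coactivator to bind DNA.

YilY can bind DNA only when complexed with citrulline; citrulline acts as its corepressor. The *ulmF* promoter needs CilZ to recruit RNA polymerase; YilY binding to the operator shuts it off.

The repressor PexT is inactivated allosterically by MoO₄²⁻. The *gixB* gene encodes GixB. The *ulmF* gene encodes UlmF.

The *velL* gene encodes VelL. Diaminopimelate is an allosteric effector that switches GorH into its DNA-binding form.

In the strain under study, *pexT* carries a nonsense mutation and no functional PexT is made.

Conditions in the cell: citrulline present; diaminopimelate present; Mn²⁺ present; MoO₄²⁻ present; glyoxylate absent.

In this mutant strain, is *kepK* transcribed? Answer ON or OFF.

OFF

PexT is non-functional in this strain, so it has no effect.
Diaminopimelate is present, so GorH is active.
No repressor is bound and GorH is active, so *gixB* is transcribed.
So GixB is produced and active.
Mn²⁺ is present, so CilZ is inactive.
Citrulline is present, so YilY is active.
With repressor YilY bound, *ulmF* is not transcribed.
So UlmF is not produced.
No repressor is bound and GixB is active, so *velL* is transcribed.
So VelL is produced and active.
Glyoxylate is absent, so HolN is inactive.
With repressor VelL bound, *kepK* is not transcribed.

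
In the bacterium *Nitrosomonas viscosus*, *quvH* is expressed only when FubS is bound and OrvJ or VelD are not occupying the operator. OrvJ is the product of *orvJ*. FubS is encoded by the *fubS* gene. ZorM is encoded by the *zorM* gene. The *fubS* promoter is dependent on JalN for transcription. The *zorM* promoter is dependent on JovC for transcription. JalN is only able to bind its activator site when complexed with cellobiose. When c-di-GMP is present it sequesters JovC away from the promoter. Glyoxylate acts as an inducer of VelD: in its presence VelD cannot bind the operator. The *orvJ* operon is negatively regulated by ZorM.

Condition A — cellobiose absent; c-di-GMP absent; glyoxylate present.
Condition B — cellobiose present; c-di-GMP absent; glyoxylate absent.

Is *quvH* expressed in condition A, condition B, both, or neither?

neither

Condition A:
Cellobiose is absent, so JalN is inactive.
Required activator JalN is absent, so *fubS* is not transcribed.
So FubS is not produced.
c-di-GMP is absent, so JovC is active.
No repressor is bound and JovC is active, so *zorM* is transcribed.
So ZorM is produced and active.
With repressor ZorM bound, *orvJ* is not transcribed.
So OrvJ is not produced.
Glyoxylate is present, so VelD is inactive.
Required activator FubS is absent, so *quvH* is not transcribed.
→ *quvH* is OFF in A.
Condition B:
Cellobiose is present, so JalN is active.
No repressor is bound and JalN is active, so *fubS* is transcribed.
So FubS is produced and active.
c-di-GMP is absent, so JovC is active.
No repressor is bound and JovC is active, so *zorM* is transcribed.
So ZorM is produced and active.
With repressor ZorM bound, *orvJ* is not transcribed.
So OrvJ is not produced.
Glyoxylate is absent, so VelD is active.
With repressor VelD bound, *quvH* is not transcribed.
→ *quvH* is OFF in B.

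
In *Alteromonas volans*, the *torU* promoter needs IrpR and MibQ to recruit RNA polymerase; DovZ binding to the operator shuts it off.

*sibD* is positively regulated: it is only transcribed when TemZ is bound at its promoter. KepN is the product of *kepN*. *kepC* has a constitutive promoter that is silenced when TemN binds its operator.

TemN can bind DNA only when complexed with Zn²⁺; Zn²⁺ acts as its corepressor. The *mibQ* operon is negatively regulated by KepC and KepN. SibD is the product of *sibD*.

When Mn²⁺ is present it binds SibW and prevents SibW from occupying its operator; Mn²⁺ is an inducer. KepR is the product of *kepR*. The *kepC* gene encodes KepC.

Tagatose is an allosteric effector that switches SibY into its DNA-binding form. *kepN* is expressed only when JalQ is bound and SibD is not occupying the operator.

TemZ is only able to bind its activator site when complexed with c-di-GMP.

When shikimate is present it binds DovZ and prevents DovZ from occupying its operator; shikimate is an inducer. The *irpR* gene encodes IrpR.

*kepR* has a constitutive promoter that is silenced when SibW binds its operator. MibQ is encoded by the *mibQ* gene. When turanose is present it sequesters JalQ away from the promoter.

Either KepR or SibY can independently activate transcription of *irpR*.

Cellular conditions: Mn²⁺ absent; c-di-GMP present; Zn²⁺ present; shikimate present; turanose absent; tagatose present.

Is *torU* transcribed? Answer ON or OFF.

Mn²⁺ is absent, so SibW is active.
With repressor SibW bound, *kepR* is not transcribed.
So KepR is not produced.
Tagatose is present, so SibY is active.
Activator SibY is present, so *irpR* is transcribed.
So IrpR is produced and active.
Zn²⁺ is present, so TemN is active.
With repressor TemN bound, *kepC* is not transcribed.
So KepC is not produced.
Turanose is absent, so JalQ is active.
c-di-GMP is present, so TemZ is active.
No repressor is bound and TemZ is active, so *sibD* is transcribed.
So SibD is produced and active.
With repressor SibD bound, *kepN* is not transcribed.
So KepN is not produced.
With no repressor bound, *mibQ* is transcribed.
So MibQ is produced and active.
Shikimate is present, so DovZ is inactive.
No repressor is bound and IrpR and MibQ are active, so *torU* is transcribed.

ON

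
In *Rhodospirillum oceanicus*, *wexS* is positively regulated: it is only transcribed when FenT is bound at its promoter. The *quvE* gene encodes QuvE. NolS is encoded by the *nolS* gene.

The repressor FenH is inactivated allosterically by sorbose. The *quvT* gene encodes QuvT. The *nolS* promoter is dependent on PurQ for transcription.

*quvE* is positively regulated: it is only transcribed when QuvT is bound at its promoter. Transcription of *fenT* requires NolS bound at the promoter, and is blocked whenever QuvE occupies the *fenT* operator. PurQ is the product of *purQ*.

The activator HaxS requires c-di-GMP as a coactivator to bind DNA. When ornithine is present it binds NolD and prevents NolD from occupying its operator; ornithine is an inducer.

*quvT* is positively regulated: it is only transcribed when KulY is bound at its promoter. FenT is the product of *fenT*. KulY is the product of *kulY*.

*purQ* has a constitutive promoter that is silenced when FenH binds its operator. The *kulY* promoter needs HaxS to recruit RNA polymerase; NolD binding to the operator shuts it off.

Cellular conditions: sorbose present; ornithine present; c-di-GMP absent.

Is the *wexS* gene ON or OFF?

Ornithine is present, so NolD is inactive.
c-di-GMP is absent, so HaxS is inactive.
Required activator HaxS is absent, so *kulY* is not transcribed.
So KulY is not produced.
Required activator KulY is absent, so *quvT* is not transcribed.
So QuvT is not produced.
Required activator QuvT is absent, so *quvE* is not transcribed.
So QuvE is not produced.
Sorbose is present, so FenH is inactive.
With no repressor bound, *purQ* is transcribed.
So PurQ is produced and active.
No repressor is bound and PurQ is active, so *nolS* is transcribed.
So NolS is produced and active.
No repressor is bound and NolS is active, so *fenT* is transcribed.
So FenT is produced and active.
No repressor is bound and FenT is active, so *wexS* is transcribed.

ON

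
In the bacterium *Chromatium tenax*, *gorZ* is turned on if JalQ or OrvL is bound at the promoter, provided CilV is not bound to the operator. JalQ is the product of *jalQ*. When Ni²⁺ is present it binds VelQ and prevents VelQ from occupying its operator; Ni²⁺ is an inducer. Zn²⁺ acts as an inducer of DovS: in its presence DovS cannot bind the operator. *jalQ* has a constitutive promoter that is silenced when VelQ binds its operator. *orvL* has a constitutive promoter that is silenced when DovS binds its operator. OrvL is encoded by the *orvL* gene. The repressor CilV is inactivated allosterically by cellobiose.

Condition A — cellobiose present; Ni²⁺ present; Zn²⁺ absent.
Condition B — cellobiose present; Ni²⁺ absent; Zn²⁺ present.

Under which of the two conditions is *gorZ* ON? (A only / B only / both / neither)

both

Condition A:
Cellobiose is present, so CilV is inactive.
Ni²⁺ is present, so VelQ is inactive.
With no repressor bound, *jalQ* is transcribed.
So JalQ is produced and active.
Zn²⁺ is absent, so DovS is active.
With repressor DovS bound, *orvL* is not transcribed.
So OrvL is not produced.
Activator JalQ is present, so *gorZ* is transcribed.
→ *gorZ* is ON in A.
Condition B:
Cellobiose is present, so CilV is inactive.
Ni²⁺ is absent, so VelQ is active.
With repressor VelQ bound, *jalQ* is not transcribed.
So JalQ is not produced.
Zn²⁺ is present, so DovS is inactive.
With no repressor bound, *orvL* is transcribed.
So OrvL is produced and active.
Activator OrvL is present, so *gorZ* is transcribed.
→ *gorZ* is ON in B.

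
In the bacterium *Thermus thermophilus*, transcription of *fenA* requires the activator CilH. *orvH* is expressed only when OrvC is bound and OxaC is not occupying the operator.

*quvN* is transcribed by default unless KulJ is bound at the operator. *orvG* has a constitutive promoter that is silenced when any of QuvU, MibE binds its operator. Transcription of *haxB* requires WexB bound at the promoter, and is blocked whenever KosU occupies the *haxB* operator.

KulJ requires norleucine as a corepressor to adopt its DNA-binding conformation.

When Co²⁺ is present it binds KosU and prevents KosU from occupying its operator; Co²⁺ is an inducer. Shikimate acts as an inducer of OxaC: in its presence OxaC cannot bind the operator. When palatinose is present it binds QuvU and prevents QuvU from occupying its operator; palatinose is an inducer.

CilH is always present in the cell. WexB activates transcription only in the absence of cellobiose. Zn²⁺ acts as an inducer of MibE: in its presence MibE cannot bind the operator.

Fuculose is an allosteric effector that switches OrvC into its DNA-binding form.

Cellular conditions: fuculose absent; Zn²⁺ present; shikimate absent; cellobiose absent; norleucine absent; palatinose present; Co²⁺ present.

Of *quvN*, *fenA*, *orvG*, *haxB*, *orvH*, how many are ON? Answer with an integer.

Norleucine is absent, so KulJ is inactive.
With no repressor bound, *quvN* is transcribed.
→ *quvN* is ON.
CilH is produced constitutively and is active.
No repressor is bound and CilH is active, so *fenA* is transcribed.
→ *fenA* is ON.
Palatinose is present, so QuvU is inactive.
Zn²⁺ is present, so MibE is inactive.
With no repressor bound, *orvG* is transcribed.
→ *orvG* is ON.
Co²⁺ is present, so KosU is inactive.
Cellobiose is absent, so WexB is active.
No repressor is bound and WexB is active, so *haxB* is transcribed.
→ *haxB* is ON.
Fuculose is absent, so OrvC is inactive.
Shikimate is absent, so OxaC is active.
With repressor OxaC bound, *orvH* is not transcribed.
→ *orvH* is OFF.
4 of the 5 genes are transcribed.

4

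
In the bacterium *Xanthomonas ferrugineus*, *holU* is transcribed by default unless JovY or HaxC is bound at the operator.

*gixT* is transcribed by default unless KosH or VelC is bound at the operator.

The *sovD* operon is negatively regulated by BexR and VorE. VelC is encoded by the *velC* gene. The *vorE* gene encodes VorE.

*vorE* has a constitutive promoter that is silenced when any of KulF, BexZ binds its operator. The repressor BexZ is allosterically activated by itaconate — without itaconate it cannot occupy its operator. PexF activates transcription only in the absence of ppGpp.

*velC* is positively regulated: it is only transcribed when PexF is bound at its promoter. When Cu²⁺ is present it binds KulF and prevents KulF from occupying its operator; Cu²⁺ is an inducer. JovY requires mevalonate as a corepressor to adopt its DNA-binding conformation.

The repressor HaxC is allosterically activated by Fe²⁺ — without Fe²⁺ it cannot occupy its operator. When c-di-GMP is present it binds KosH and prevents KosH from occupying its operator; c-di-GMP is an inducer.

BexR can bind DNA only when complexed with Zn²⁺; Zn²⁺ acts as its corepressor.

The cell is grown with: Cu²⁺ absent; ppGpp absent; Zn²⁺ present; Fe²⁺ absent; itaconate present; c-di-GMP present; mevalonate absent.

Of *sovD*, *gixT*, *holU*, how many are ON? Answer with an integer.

1

Zn²⁺ is present, so BexR is active.
Cu²⁺ is absent, so KulF is active.
Itaconate is present, so BexZ is active.
With repressor KulF bound, *vorE* is not transcribed.
So VorE is not produced.
With repressor BexR bound, *sovD* is not transcribed.
→ *sovD* is OFF.
c-di-GMP is present, so KosH is inactive.
ppGpp is absent, so PexF is active.
No repressor is bound and PexF is active, so *velC* is transcribed.
So VelC is produced and active.
With repressor VelC bound, *gixT* is not transcribed.
→ *gixT* is OFF.
Mevalonate is absent, so JovY is inactive.
Fe²⁺ is absent, so HaxC is inactive.
With no repressor bound, *holU* is transcribed.
→ *holU* is ON.
1 of the 3 genes is transcribed.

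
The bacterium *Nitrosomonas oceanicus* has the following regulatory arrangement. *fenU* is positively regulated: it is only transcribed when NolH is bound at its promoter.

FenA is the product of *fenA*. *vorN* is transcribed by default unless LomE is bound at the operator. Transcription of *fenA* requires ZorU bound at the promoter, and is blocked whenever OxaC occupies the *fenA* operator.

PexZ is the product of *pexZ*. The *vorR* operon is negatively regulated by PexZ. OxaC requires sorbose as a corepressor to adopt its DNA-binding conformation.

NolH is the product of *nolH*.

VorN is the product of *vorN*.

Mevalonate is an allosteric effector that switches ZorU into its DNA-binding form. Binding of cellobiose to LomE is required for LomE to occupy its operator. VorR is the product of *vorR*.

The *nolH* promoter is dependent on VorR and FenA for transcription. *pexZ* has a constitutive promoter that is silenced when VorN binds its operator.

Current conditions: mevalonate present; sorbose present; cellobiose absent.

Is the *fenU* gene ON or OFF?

OFF

Cellobiose is absent, so LomE is inactive.
With no repressor bound, *vorN* is transcribed.
So VorN is produced and active.
With repressor VorN bound, *pexZ* is not transcribed.
So PexZ is not produced.
With no repressor bound, *vorR* is transcribed.
So VorR is produced and active.
Mevalonate is present, so ZorU is active.
Sorbose is present, so OxaC is active.
With repressor OxaC bound, *fenA* is not transcribed.
So FenA is not produced.
Required activator FenA is absent, so *nolH* is not transcribed.
So NolH is not produced.
Required activator NolH is absent, so *fenU* is not transcribed.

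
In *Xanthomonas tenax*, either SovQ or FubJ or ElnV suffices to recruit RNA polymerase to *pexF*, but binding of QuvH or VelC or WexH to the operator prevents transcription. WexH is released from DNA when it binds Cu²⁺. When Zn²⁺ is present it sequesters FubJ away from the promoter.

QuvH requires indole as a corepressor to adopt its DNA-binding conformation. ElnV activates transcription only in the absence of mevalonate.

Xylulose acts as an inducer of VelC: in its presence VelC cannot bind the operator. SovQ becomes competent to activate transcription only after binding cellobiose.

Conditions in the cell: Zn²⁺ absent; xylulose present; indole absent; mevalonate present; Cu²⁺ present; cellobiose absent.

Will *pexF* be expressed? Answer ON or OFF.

ON

Cellobiose is absent, so SovQ is inactive.
Zn²⁺ is absent, so FubJ is active.
Mevalonate is present, so ElnV is inactive.
Indole is absent, so QuvH is inactive.
Xylulose is present, so VelC is inactive.
Cu²⁺ is present, so WexH is inactive.
Activator FubJ is present, so *pexF* is transcribed.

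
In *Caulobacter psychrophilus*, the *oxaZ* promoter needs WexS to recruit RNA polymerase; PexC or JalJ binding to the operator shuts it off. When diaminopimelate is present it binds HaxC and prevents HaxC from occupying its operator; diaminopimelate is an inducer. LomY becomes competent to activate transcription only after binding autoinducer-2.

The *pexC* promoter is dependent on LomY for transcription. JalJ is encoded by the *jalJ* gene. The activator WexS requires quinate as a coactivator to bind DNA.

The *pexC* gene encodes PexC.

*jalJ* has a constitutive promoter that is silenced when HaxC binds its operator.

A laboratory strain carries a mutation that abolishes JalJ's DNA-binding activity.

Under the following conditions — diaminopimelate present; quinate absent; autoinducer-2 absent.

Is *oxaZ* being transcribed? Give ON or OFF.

OFF

Autoinducer-2 is absent, so LomY is inactive.
Required activator LomY is absent, so *pexC* is not transcribed.
So PexC is not produced.
JalJ is non-functional in this strain, so it has no effect.
Quinate is absent, so WexS is inactive.
Required activator WexS is absent, so *oxaZ* is not transcribed.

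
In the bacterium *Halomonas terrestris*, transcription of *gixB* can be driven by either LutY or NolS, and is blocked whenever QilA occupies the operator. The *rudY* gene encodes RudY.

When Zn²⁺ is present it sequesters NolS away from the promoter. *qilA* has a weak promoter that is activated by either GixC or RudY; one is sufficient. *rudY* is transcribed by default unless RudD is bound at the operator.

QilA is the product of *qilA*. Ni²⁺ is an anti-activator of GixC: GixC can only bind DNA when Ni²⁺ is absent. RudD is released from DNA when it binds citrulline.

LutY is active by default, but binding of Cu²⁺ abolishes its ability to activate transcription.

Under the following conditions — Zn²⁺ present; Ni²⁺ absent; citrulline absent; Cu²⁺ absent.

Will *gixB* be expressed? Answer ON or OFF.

Cu²⁺ is absent, so LutY is active.
Ni²⁺ is absent, so GixC is active.
Citrulline is absent, so RudD is active.
With repressor RudD bound, *rudY* is not transcribed.
So RudY is not produced.
Activator GixC is present, so *qilA* is transcribed.
So QilA is produced and active.
Zn²⁺ is present, so NolS is inactive.
With repressor QilA bound, *gixB* is not transcribed.

OFF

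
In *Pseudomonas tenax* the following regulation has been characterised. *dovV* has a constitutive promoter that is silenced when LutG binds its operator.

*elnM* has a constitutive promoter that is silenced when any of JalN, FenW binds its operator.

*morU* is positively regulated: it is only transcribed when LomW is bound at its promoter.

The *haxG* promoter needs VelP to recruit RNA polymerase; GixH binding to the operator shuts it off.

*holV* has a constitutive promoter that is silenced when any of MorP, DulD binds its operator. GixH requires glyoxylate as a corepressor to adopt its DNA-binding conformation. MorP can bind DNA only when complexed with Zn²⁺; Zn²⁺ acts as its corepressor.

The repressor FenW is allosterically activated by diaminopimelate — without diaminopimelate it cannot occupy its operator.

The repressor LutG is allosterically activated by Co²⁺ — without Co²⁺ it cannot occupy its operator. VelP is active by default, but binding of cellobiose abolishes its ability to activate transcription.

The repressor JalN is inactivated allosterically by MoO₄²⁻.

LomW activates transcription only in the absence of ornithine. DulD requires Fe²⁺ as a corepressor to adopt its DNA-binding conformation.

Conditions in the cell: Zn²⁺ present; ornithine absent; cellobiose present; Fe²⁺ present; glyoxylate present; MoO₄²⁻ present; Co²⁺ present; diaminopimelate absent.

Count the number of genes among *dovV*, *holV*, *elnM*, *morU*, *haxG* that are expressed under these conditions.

2

Co²⁺ is present, so LutG is active.
With repressor LutG bound, *dovV* is not transcribed.
→ *dovV* is OFF.
Zn²⁺ is present, so MorP is active.
Fe²⁺ is present, so DulD is active.
With repressor MorP bound, *holV* is not transcribed.
→ *holV* is OFF.
MoO₄²⁻ is present, so JalN is inactive.
Diaminopimelate is absent, so FenW is inactive.
With no repressor bound, *elnM* is transcribed.
→ *elnM* is ON.
Ornithine is absent, so LomW is active.
No repressor is bound and LomW is active, so *morU* is transcribed.
→ *morU* is ON.
Cellobiose is present, so VelP is inactive.
Glyoxylate is present, so GixH is active.
With repressor GixH bound, *haxG* is not transcribed.
→ *haxG* is OFF.
2 of the 5 genes are transcribed.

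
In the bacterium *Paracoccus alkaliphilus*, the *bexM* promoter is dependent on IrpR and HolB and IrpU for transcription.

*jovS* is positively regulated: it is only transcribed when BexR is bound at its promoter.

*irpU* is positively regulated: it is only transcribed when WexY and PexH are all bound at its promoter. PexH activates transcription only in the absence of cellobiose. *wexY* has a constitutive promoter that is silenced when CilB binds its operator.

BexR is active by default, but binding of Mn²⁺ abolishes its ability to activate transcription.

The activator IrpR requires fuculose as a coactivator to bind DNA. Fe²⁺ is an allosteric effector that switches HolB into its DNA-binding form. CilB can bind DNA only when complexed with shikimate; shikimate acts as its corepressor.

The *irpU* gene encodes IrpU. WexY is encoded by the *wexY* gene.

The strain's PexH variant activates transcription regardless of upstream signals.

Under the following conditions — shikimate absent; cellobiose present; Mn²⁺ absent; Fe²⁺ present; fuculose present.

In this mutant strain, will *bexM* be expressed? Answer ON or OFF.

Fuculose is present, so IrpR is active.
Fe²⁺ is present, so HolB is active.
Shikimate is absent, so CilB is inactive.
With no repressor bound, *wexY* is transcribed.
So WexY is produced and active.
PexH is constitutively active in this strain.
No repressor is bound and WexY and PexH are active, so *irpU* is transcribed.
So IrpU is produced and active.
No repressor is bound and IrpR and HolB and IrpU are active, so *bexM* is transcribed.

ON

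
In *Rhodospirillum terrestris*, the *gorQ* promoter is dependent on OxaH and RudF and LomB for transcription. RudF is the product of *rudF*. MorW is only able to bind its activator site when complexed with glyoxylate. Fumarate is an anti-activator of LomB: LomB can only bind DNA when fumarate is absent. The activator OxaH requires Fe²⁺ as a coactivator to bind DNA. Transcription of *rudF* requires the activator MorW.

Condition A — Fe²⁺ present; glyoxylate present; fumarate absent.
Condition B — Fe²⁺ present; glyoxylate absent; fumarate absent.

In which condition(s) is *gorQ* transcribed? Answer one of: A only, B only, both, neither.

A only

Condition A:
Fe²⁺ is present, so OxaH is active.
Glyoxylate is present, so MorW is active.
No repressor is bound and MorW is active, so *rudF* is transcribed.
So RudF is produced and active.
Fumarate is absent, so LomB is active.
No repressor is bound and OxaH and RudF and LomB are active, so *gorQ* is transcribed.
→ *gorQ* is ON in A.
Condition B:
Fe²⁺ is present, so OxaH is active.
Glyoxylate is absent, so MorW is inactive.
Required activator MorW is absent, so *rudF* is not transcribed.
So RudF is not produced.
Fumarate is absent, so LomB is active.
Required activator RudF is absent, so *gorQ* is not transcribed.
→ *gorQ* is OFF in B.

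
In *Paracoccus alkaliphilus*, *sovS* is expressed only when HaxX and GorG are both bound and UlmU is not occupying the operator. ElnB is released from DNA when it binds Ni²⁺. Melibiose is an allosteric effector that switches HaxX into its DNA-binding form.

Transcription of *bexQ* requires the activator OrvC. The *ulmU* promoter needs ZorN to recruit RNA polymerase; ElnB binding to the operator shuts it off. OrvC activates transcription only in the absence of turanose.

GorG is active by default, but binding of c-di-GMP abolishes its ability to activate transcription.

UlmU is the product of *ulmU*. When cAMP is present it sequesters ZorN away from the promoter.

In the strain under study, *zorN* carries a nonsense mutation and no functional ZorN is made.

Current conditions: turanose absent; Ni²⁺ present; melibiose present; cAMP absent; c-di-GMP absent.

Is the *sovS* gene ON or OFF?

Melibiose is present, so HaxX is active.
ZorN is non-functional in this strain, so it has no effect.
Ni²⁺ is present, so ElnB is inactive.
Required activator ZorN is absent, so *ulmU* is not transcribed.
So UlmU is not produced.
c-di-GMP is absent, so GorG is active.
No repressor is bound and HaxX and GorG are active, so *sovS* is transcribed.

ON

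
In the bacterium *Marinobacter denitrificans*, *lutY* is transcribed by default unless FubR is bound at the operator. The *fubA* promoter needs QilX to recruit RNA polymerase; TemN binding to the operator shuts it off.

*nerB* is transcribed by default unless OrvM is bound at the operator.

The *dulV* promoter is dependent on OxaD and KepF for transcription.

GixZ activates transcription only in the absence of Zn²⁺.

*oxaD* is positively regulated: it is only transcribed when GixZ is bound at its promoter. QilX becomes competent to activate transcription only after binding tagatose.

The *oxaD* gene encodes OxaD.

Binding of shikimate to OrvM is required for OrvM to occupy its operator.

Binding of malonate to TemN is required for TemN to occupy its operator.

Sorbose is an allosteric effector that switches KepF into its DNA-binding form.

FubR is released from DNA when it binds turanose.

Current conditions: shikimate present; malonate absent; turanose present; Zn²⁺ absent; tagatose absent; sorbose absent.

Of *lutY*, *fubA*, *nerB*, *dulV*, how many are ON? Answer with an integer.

Turanose is present, so FubR is inactive.
With no repressor bound, *lutY* is transcribed.
→ *lutY* is ON.
Malonate is absent, so TemN is inactive.
Tagatose is absent, so QilX is inactive.
Required activator QilX is absent, so *fubA* is not transcribed.
→ *fubA* is OFF.
Shikimate is present, so OrvM is active.
With repressor OrvM bound, *nerB* is not transcribed.
→ *nerB* is OFF.
Zn²⁺ is absent, so GixZ is active.
No repressor is bound and GixZ is active, so *oxaD* is transcribed.
So OxaD is produced and active.
Sorbose is absent, so KepF is inactive.
Required activator KepF is absent, so *dulV* is not transcribed.
→ *dulV* is OFF.
1 of the 4 genes is transcribed.

1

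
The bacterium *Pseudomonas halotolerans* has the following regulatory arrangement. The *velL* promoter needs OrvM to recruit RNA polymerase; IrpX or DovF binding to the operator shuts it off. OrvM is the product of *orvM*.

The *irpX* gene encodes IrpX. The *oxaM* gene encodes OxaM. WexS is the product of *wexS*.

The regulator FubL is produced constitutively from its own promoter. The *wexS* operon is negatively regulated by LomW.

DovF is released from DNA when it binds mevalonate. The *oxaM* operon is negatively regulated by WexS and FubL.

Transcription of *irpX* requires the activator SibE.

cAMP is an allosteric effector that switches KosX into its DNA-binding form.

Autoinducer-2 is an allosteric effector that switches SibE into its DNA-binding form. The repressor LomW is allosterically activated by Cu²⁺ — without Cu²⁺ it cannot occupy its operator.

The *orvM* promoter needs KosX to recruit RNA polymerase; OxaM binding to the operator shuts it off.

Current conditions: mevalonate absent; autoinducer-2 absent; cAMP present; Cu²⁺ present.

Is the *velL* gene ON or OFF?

OFF

Autoinducer-2 is absent, so SibE is inactive.
Required activator SibE is absent, so *irpX* is not transcribed.
So IrpX is not produced.
cAMP is present, so KosX is active.
Cu²⁺ is present, so LomW is active.
With repressor LomW bound, *wexS* is not transcribed.
So WexS is not produced.
FubL is produced constitutively and is active.
With repressor FubL bound, *oxaM* is not transcribed.
So OxaM is not produced.
No repressor is bound and KosX is active, so *orvM* is transcribed.
So OrvM is produced and active.
Mevalonate is absent, so DovF is active.
With repressor DovF bound, *velL* is not transcribed.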